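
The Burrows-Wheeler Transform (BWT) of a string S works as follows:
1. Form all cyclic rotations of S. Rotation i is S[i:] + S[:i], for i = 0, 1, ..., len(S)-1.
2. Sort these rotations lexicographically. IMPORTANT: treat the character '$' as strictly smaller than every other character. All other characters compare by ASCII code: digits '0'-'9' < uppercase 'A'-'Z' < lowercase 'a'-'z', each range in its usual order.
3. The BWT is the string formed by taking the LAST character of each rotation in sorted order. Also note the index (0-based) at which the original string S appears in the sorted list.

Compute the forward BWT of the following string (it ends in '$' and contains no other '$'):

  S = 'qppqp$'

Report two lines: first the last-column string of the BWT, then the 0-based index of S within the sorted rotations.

Answer: pqqpp$
5

Derivation:
All 6 rotations (rotation i = S[i:]+S[:i]):
  rot[0] = qppqp$
  rot[1] = ppqp$q
  rot[2] = pqp$qp
  rot[3] = qp$qpp
  rot[4] = p$qppq
  rot[5] = $qppqp
Sorted (with $ < everything):
  sorted[0] = $qppqp  (last char: 'p')
  sorted[1] = p$qppq  (last char: 'q')
  sorted[2] = ppqp$q  (last char: 'q')
  sorted[3] = pqp$qp  (last char: 'p')
  sorted[4] = qp$qpp  (last char: 'p')
  sorted[5] = qppqp$  (last char: '$')
Last column: pqqpp$
Original string S is at sorted index 5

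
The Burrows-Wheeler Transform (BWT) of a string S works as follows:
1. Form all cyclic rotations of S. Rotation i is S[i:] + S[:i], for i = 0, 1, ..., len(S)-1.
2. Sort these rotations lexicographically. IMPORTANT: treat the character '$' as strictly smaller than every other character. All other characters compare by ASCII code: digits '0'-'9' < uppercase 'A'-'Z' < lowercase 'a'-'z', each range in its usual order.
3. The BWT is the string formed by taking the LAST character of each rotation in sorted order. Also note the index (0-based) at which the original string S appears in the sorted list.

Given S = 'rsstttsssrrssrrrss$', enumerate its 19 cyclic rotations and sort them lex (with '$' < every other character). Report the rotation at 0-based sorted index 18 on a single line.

All 19 rotations (rotation i = S[i:]+S[:i]):
  rot[0] = rsstttsssrrssrrrss$
  rot[1] = sstttsssrrssrrrss$r
  rot[2] = stttsssrrssrrrss$rs
  rot[3] = tttsssrrssrrrss$rss
  rot[4] = ttsssrrssrrrss$rsst
  rot[5] = tsssrrssrrrss$rsstt
  rot[6] = sssrrssrrrss$rssttt
  rot[7] = ssrrssrrrss$rssttts
  rot[8] = srrssrrrss$rsstttss
  rot[9] = rrssrrrss$rsstttsss
  rot[10] = rssrrrss$rsstttsssr
  rot[11] = ssrrrss$rsstttsssrr
  rot[12] = srrrss$rsstttsssrrs
  rot[13] = rrrss$rsstttsssrrss
  rot[14] = rrss$rsstttsssrrssr
  rot[15] = rss$rsstttsssrrssrr
  rot[16] = ss$rsstttsssrrssrrr
  rot[17] = s$rsstttsssrrssrrrs
  rot[18] = $rsstttsssrrssrrrss
Sorted (with $ < everything):
  sorted[0] = $rsstttsssrrssrrrss
  sorted[1] = rrrss$rsstttsssrrss
  sorted[2] = rrss$rsstttsssrrssr
  sorted[3] = rrssrrrss$rsstttsss
  sorted[4] = rss$rsstttsssrrssrr
  sorted[5] = rssrrrss$rsstttsssr
  sorted[6] = rsstttsssrrssrrrss$
  sorted[7] = s$rsstttsssrrssrrrs
  sorted[8] = srrrss$rsstttsssrrs
  sorted[9] = srrssrrrss$rsstttss
  sorted[10] = ss$rsstttsssrrssrrr
  sorted[11] = ssrrrss$rsstttsssrr
  sorted[12] = ssrrssrrrss$rssttts
  sorted[13] = sssrrssrrrss$rssttt
  sorted[14] = sstttsssrrssrrrss$r
  sorted[15] = stttsssrrssrrrss$rs
  sorted[16] = tsssrrssrrrss$rsstt
  sorted[17] = ttsssrrssrrrss$rsst
  sorted[18] = tttsssrrssrrrss$rss
sorted[18] = tttsssrrssrrrss$rss

Answer: tttsssrrssrrrss$rss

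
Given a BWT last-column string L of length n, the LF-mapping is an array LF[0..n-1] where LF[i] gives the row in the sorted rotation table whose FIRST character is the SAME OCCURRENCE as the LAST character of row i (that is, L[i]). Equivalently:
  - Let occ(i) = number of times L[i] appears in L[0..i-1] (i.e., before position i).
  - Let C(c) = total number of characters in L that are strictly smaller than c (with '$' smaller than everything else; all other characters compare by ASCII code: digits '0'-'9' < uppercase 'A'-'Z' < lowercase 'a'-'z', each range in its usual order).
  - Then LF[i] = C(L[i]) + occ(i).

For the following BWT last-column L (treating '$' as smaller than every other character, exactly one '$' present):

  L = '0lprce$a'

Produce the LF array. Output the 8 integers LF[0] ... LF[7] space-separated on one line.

Answer: 1 5 6 7 3 4 0 2

Derivation:
Char counts: '$':1, '0':1, 'a':1, 'c':1, 'e':1, 'l':1, 'p':1, 'r':1
C (first-col start): C('$')=0, C('0')=1, C('a')=2, C('c')=3, C('e')=4, C('l')=5, C('p')=6, C('r')=7
L[0]='0': occ=0, LF[0]=C('0')+0=1+0=1
L[1]='l': occ=0, LF[1]=C('l')+0=5+0=5
L[2]='p': occ=0, LF[2]=C('p')+0=6+0=6
L[3]='r': occ=0, LF[3]=C('r')+0=7+0=7
L[4]='c': occ=0, LF[4]=C('c')+0=3+0=3
L[5]='e': occ=0, LF[5]=C('e')+0=4+0=4
L[6]='$': occ=0, LF[6]=C('$')+0=0+0=0
L[7]='a': occ=0, LF[7]=C('a')+0=2+0=2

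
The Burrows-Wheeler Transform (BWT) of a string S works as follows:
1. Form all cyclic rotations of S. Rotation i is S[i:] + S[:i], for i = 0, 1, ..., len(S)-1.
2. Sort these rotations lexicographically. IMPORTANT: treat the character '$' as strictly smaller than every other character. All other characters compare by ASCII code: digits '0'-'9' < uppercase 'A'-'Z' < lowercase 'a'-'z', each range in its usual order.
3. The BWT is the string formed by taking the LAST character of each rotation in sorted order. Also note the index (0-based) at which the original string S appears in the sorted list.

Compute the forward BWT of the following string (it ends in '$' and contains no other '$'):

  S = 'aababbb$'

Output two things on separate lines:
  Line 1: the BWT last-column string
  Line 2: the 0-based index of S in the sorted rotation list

Answer: b$abbaba
1

Derivation:
All 8 rotations (rotation i = S[i:]+S[:i]):
  rot[0] = aababbb$
  rot[1] = ababbb$a
  rot[2] = babbb$aa
  rot[3] = abbb$aab
  rot[4] = bbb$aaba
  rot[5] = bb$aabab
  rot[6] = b$aababb
  rot[7] = $aababbb
Sorted (with $ < everything):
  sorted[0] = $aababbb  (last char: 'b')
  sorted[1] = aababbb$  (last char: '$')
  sorted[2] = ababbb$a  (last char: 'a')
  sorted[3] = abbb$aab  (last char: 'b')
  sorted[4] = b$aababb  (last char: 'b')
  sorted[5] = babbb$aa  (last char: 'a')
  sorted[6] = bb$aabab  (last char: 'b')
  sorted[7] = bbb$aaba  (last char: 'a')
Last column: b$abbaba
Original string S is at sorted index 1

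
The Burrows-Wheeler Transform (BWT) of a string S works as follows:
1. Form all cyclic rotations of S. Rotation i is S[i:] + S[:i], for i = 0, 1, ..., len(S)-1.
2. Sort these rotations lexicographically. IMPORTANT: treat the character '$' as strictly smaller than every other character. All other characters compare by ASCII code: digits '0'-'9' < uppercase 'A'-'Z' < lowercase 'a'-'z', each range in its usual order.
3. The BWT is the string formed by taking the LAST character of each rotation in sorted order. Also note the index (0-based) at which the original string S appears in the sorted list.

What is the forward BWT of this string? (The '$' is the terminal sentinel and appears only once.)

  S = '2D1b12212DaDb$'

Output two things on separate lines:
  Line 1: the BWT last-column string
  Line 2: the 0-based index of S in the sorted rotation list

All 14 rotations (rotation i = S[i:]+S[:i]):
  rot[0] = 2D1b12212DaDb$
  rot[1] = D1b12212DaDb$2
  rot[2] = 1b12212DaDb$2D
  rot[3] = b12212DaDb$2D1
  rot[4] = 12212DaDb$2D1b
  rot[5] = 2212DaDb$2D1b1
  rot[6] = 212DaDb$2D1b12
  rot[7] = 12DaDb$2D1b122
  rot[8] = 2DaDb$2D1b1221
  rot[9] = DaDb$2D1b12212
  rot[10] = aDb$2D1b12212D
  rot[11] = Db$2D1b12212Da
  rot[12] = b$2D1b12212DaD
  rot[13] = $2D1b12212DaDb
Sorted (with $ < everything):
  sorted[0] = $2D1b12212DaDb  (last char: 'b')
  sorted[1] = 12212DaDb$2D1b  (last char: 'b')
  sorted[2] = 12DaDb$2D1b122  (last char: '2')
  sorted[3] = 1b12212DaDb$2D  (last char: 'D')
  sorted[4] = 212DaDb$2D1b12  (last char: '2')
  sorted[5] = 2212DaDb$2D1b1  (last char: '1')
  sorted[6] = 2D1b12212DaDb$  (last char: '$')
  sorted[7] = 2DaDb$2D1b1221  (last char: '1')
  sorted[8] = D1b12212DaDb$2  (last char: '2')
  sorted[9] = DaDb$2D1b12212  (last char: '2')
  sorted[10] = Db$2D1b12212Da  (last char: 'a')
  sorted[11] = aDb$2D1b12212D  (last char: 'D')
  sorted[12] = b$2D1b12212DaD  (last char: 'D')
  sorted[13] = b12212DaDb$2D1  (last char: '1')
Last column: bb2D21$122aDD1
Original string S is at sorted index 6

Answer: bb2D21$122aDD1
6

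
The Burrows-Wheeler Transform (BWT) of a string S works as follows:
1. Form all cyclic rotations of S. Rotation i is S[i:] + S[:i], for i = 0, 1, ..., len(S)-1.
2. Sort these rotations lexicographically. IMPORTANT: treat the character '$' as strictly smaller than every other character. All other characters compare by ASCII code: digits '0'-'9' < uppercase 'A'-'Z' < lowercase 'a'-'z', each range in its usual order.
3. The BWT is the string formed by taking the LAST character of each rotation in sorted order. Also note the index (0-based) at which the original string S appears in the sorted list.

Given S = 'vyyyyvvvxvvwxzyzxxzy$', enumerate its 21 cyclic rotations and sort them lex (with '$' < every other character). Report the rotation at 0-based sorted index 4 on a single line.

Answer: vwxzyzxxzy$vyyyyvvvxv

Derivation:
All 21 rotations (rotation i = S[i:]+S[:i]):
  rot[0] = vyyyyvvvxvvwxzyzxxzy$
  rot[1] = yyyyvvvxvvwxzyzxxzy$v
  rot[2] = yyyvvvxvvwxzyzxxzy$vy
  rot[3] = yyvvvxvvwxzyzxxzy$vyy
  rot[4] = yvvvxvvwxzyzxxzy$vyyy
  rot[5] = vvvxvvwxzyzxxzy$vyyyy
  rot[6] = vvxvvwxzyzxxzy$vyyyyv
  rot[7] = vxvvwxzyzxxzy$vyyyyvv
  rot[8] = xvvwxzyzxxzy$vyyyyvvv
  rot[9] = vvwxzyzxxzy$vyyyyvvvx
  rot[10] = vwxzyzxxzy$vyyyyvvvxv
  rot[11] = wxzyzxxzy$vyyyyvvvxvv
  rot[12] = xzyzxxzy$vyyyyvvvxvvw
  rot[13] = zyzxxzy$vyyyyvvvxvvwx
  rot[14] = yzxxzy$vyyyyvvvxvvwxz
  rot[15] = zxxzy$vyyyyvvvxvvwxzy
  rot[16] = xxzy$vyyyyvvvxvvwxzyz
  rot[17] = xzy$vyyyyvvvxvvwxzyzx
  rot[18] = zy$vyyyyvvvxvvwxzyzxx
  rot[19] = y$vyyyyvvvxvvwxzyzxxz
  rot[20] = $vyyyyvvvxvvwxzyzxxzy
Sorted (with $ < everything):
  sorted[0] = $vyyyyvvvxvvwxzyzxxzy
  sorted[1] = vvvxvvwxzyzxxzy$vyyyy
  sorted[2] = vvwxzyzxxzy$vyyyyvvvx
  sorted[3] = vvxvvwxzyzxxzy$vyyyyv
  sorted[4] = vwxzyzxxzy$vyyyyvvvxv
  sorted[5] = vxvvwxzyzxxzy$vyyyyvv
  sorted[6] = vyyyyvvvxvvwxzyzxxzy$
  sorted[7] = wxzyzxxzy$vyyyyvvvxvv
  sorted[8] = xvvwxzyzxxzy$vyyyyvvv
  sorted[9] = xxzy$vyyyyvvvxvvwxzyz
  sorted[10] = xzy$vyyyyvvvxvvwxzyzx
  sorted[11] = xzyzxxzy$vyyyyvvvxvvw
  sorted[12] = y$vyyyyvvvxvvwxzyzxxz
  sorted[13] = yvvvxvvwxzyzxxzy$vyyy
  sorted[14] = yyvvvxvvwxzyzxxzy$vyy
  sorted[15] = yyyvvvxvvwxzyzxxzy$vy
  sorted[16] = yyyyvvvxvvwxzyzxxzy$v
  sorted[17] = yzxxzy$vyyyyvvvxvvwxz
  sorted[18] = zxxzy$vyyyyvvvxvvwxzy
  sorted[19] = zy$vyyyyvvvxvvwxzyzxx
  sorted[20] = zyzxxzy$vyyyyvvvxvvwx
sorted[4] = vwxzyzxxzy$vyyyyvvvxv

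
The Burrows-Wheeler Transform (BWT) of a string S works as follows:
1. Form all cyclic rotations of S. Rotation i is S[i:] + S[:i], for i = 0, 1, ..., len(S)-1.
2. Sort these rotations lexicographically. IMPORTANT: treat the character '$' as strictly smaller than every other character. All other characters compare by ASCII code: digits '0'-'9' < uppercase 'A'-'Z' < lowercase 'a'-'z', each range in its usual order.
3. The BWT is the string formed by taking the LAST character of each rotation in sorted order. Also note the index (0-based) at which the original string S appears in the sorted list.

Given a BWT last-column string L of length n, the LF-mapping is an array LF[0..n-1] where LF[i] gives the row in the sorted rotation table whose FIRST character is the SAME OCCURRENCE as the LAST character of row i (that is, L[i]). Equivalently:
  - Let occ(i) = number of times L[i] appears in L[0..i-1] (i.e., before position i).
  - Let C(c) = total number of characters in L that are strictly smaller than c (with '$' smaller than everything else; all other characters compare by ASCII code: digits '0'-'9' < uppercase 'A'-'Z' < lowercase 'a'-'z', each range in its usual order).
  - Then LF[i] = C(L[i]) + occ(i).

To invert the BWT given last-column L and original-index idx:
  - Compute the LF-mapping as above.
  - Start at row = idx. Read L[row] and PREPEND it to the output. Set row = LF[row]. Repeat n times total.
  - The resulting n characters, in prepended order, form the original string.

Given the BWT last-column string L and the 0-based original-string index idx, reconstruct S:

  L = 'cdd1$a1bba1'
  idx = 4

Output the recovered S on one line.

Answer: aad11d1bbc$

Derivation:
LF mapping: 8 9 10 1 0 4 2 6 7 5 3
Walk LF starting at row 4, prepending L[row]:
  step 1: row=4, L[4]='$', prepend. Next row=LF[4]=0
  step 2: row=0, L[0]='c', prepend. Next row=LF[0]=8
  step 3: row=8, L[8]='b', prepend. Next row=LF[8]=7
  step 4: row=7, L[7]='b', prepend. Next row=LF[7]=6
  step 5: row=6, L[6]='1', prepend. Next row=LF[6]=2
  step 6: row=2, L[2]='d', prepend. Next row=LF[2]=10
  step 7: row=10, L[10]='1', prepend. Next row=LF[10]=3
  step 8: row=3, L[3]='1', prepend. Next row=LF[3]=1
  step 9: row=1, L[1]='d', prepend. Next row=LF[1]=9
  step 10: row=9, L[9]='a', prepend. Next row=LF[9]=5
  step 11: row=5, L[5]='a', prepend. Next row=LF[5]=4
Reversed output: aad11d1bbc$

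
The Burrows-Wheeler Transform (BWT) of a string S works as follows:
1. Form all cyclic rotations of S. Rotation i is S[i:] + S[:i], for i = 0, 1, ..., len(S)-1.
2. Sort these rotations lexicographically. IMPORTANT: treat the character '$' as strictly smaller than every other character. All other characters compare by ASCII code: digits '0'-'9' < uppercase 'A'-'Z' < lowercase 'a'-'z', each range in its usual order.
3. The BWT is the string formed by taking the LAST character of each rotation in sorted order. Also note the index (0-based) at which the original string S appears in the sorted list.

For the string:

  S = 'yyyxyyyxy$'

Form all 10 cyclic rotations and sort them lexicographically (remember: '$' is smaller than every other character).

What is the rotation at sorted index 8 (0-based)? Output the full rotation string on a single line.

All 10 rotations (rotation i = S[i:]+S[:i]):
  rot[0] = yyyxyyyxy$
  rot[1] = yyxyyyxy$y
  rot[2] = yxyyyxy$yy
  rot[3] = xyyyxy$yyy
  rot[4] = yyyxy$yyyx
  rot[5] = yyxy$yyyxy
  rot[6] = yxy$yyyxyy
  rot[7] = xy$yyyxyyy
  rot[8] = y$yyyxyyyx
  rot[9] = $yyyxyyyxy
Sorted (with $ < everything):
  sorted[0] = $yyyxyyyxy
  sorted[1] = xy$yyyxyyy
  sorted[2] = xyyyxy$yyy
  sorted[3] = y$yyyxyyyx
  sorted[4] = yxy$yyyxyy
  sorted[5] = yxyyyxy$yy
  sorted[6] = yyxy$yyyxy
  sorted[7] = yyxyyyxy$y
  sorted[8] = yyyxy$yyyx
  sorted[9] = yyyxyyyxy$
sorted[8] = yyyxy$yyyx

Answer: yyyxy$yyyx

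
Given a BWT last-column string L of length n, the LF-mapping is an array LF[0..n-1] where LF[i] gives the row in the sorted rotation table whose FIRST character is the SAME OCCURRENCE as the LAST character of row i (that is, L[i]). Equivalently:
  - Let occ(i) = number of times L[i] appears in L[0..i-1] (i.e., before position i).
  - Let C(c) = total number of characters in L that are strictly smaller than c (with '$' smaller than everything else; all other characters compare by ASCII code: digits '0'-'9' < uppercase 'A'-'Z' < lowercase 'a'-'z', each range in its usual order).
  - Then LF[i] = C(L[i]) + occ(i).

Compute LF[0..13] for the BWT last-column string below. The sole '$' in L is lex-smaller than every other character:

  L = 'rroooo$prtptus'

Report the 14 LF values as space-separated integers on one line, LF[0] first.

Answer: 7 8 1 2 3 4 0 5 9 11 6 12 13 10

Derivation:
Char counts: '$':1, 'o':4, 'p':2, 'r':3, 's':1, 't':2, 'u':1
C (first-col start): C('$')=0, C('o')=1, C('p')=5, C('r')=7, C('s')=10, C('t')=11, C('u')=13
L[0]='r': occ=0, LF[0]=C('r')+0=7+0=7
L[1]='r': occ=1, LF[1]=C('r')+1=7+1=8
L[2]='o': occ=0, LF[2]=C('o')+0=1+0=1
L[3]='o': occ=1, LF[3]=C('o')+1=1+1=2
L[4]='o': occ=2, LF[4]=C('o')+2=1+2=3
L[5]='o': occ=3, LF[5]=C('o')+3=1+3=4
L[6]='$': occ=0, LF[6]=C('$')+0=0+0=0
L[7]='p': occ=0, LF[7]=C('p')+0=5+0=5
L[8]='r': occ=2, LF[8]=C('r')+2=7+2=9
L[9]='t': occ=0, LF[9]=C('t')+0=11+0=11
L[10]='p': occ=1, LF[10]=C('p')+1=5+1=6
L[11]='t': occ=1, LF[11]=C('t')+1=11+1=12
L[12]='u': occ=0, LF[12]=C('u')+0=13+0=13
L[13]='s': occ=0, LF[13]=C('s')+0=10+0=10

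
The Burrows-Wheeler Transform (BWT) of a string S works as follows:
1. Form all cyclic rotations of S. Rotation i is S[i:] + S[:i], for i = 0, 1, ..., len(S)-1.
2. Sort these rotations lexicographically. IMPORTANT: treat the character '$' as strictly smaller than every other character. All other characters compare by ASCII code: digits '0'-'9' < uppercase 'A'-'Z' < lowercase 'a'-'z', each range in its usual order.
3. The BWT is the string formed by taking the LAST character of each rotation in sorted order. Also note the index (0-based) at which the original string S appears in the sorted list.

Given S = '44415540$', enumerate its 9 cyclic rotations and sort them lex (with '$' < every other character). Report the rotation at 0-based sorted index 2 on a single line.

All 9 rotations (rotation i = S[i:]+S[:i]):
  rot[0] = 44415540$
  rot[1] = 4415540$4
  rot[2] = 415540$44
  rot[3] = 15540$444
  rot[4] = 5540$4441
  rot[5] = 540$44415
  rot[6] = 40$444155
  rot[7] = 0$4441554
  rot[8] = $44415540
Sorted (with $ < everything):
  sorted[0] = $44415540
  sorted[1] = 0$4441554
  sorted[2] = 15540$444
  sorted[3] = 40$444155
  sorted[4] = 415540$44
  sorted[5] = 4415540$4
  sorted[6] = 44415540$
  sorted[7] = 540$44415
  sorted[8] = 5540$4441
sorted[2] = 15540$444

Answer: 15540$444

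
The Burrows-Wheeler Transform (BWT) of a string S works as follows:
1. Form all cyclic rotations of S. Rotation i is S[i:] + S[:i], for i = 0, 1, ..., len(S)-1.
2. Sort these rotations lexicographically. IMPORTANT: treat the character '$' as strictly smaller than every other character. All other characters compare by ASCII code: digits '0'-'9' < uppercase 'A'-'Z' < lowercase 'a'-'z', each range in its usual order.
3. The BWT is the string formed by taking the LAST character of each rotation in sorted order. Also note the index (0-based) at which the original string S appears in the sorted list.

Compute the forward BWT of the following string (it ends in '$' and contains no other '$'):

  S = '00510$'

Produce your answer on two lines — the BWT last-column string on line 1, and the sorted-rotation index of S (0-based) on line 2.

Answer: 01$050
2

Derivation:
All 6 rotations (rotation i = S[i:]+S[:i]):
  rot[0] = 00510$
  rot[1] = 0510$0
  rot[2] = 510$00
  rot[3] = 10$005
  rot[4] = 0$0051
  rot[5] = $00510
Sorted (with $ < everything):
  sorted[0] = $00510  (last char: '0')
  sorted[1] = 0$0051  (last char: '1')
  sorted[2] = 00510$  (last char: '$')
  sorted[3] = 0510$0  (last char: '0')
  sorted[4] = 10$005  (last char: '5')
  sorted[5] = 510$00  (last char: '0')
Last column: 01$050
Original string S is at sorted index 2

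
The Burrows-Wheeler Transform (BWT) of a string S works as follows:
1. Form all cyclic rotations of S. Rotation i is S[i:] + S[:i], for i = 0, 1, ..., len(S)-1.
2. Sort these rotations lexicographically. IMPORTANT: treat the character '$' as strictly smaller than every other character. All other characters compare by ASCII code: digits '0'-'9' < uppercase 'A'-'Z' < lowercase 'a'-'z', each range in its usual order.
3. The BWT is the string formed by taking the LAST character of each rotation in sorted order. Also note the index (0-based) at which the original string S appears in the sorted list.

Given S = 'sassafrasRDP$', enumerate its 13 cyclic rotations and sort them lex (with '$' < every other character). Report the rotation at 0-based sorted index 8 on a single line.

Answer: rasRDP$sassaf

Derivation:
All 13 rotations (rotation i = S[i:]+S[:i]):
  rot[0] = sassafrasRDP$
  rot[1] = assafrasRDP$s
  rot[2] = ssafrasRDP$sa
  rot[3] = safrasRDP$sas
  rot[4] = afrasRDP$sass
  rot[5] = frasRDP$sassa
  rot[6] = rasRDP$sassaf
  rot[7] = asRDP$sassafr
  rot[8] = sRDP$sassafra
  rot[9] = RDP$sassafras
  rot[10] = DP$sassafrasR
  rot[11] = P$sassafrasRD
  rot[12] = $sassafrasRDP
Sorted (with $ < everything):
  sorted[0] = $sassafrasRDP
  sorted[1] = DP$sassafrasR
  sorted[2] = P$sassafrasRD
  sorted[3] = RDP$sassafras
  sorted[4] = afrasRDP$sass
  sorted[5] = asRDP$sassafr
  sorted[6] = assafrasRDP$s
  sorted[7] = frasRDP$sassa
  sorted[8] = rasRDP$sassaf
  sorted[9] = sRDP$sassafra
  sorted[10] = safrasRDP$sas
  sorted[11] = sassafrasRDP$
  sorted[12] = ssafrasRDP$sa
sorted[8] = rasRDP$sassaf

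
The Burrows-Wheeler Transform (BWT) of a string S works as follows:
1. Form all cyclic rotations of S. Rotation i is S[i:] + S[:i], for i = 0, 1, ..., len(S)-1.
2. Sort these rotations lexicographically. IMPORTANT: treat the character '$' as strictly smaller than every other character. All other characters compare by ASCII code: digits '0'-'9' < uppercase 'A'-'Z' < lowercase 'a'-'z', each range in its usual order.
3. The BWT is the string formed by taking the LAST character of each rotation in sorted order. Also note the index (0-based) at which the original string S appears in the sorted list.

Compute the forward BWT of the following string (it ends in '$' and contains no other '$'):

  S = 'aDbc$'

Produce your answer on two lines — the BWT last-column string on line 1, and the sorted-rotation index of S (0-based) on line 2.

All 5 rotations (rotation i = S[i:]+S[:i]):
  rot[0] = aDbc$
  rot[1] = Dbc$a
  rot[2] = bc$aD
  rot[3] = c$aDb
  rot[4] = $aDbc
Sorted (with $ < everything):
  sorted[0] = $aDbc  (last char: 'c')
  sorted[1] = Dbc$a  (last char: 'a')
  sorted[2] = aDbc$  (last char: '$')
  sorted[3] = bc$aD  (last char: 'D')
  sorted[4] = c$aDb  (last char: 'b')
Last column: ca$Db
Original string S is at sorted index 2

Answer: ca$Db
2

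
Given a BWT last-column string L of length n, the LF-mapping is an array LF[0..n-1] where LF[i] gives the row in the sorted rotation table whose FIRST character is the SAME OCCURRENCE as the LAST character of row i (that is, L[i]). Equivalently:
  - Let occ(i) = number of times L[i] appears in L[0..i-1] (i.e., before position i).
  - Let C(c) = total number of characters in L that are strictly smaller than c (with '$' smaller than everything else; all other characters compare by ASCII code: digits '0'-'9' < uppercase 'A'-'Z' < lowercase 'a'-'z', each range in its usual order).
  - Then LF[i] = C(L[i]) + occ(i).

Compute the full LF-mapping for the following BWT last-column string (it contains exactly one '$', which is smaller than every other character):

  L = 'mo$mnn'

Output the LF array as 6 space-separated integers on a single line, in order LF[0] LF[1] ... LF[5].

Answer: 1 5 0 2 3 4

Derivation:
Char counts: '$':1, 'm':2, 'n':2, 'o':1
C (first-col start): C('$')=0, C('m')=1, C('n')=3, C('o')=5
L[0]='m': occ=0, LF[0]=C('m')+0=1+0=1
L[1]='o': occ=0, LF[1]=C('o')+0=5+0=5
L[2]='$': occ=0, LF[2]=C('$')+0=0+0=0
L[3]='m': occ=1, LF[3]=C('m')+1=1+1=2
L[4]='n': occ=0, LF[4]=C('n')+0=3+0=3
L[5]='n': occ=1, LF[5]=C('n')+1=3+1=4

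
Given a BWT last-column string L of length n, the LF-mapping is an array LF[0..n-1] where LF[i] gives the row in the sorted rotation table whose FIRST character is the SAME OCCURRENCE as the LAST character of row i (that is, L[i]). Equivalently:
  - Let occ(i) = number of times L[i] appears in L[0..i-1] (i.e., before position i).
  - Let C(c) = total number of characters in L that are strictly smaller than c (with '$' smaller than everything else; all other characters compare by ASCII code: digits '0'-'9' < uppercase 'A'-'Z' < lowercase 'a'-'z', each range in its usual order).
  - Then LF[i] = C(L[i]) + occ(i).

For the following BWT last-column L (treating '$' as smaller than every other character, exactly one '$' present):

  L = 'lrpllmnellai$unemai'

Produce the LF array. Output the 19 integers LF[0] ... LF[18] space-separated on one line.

Char counts: '$':1, 'a':2, 'e':2, 'i':2, 'l':5, 'm':2, 'n':2, 'p':1, 'r':1, 'u':1
C (first-col start): C('$')=0, C('a')=1, C('e')=3, C('i')=5, C('l')=7, C('m')=12, C('n')=14, C('p')=16, C('r')=17, C('u')=18
L[0]='l': occ=0, LF[0]=C('l')+0=7+0=7
L[1]='r': occ=0, LF[1]=C('r')+0=17+0=17
L[2]='p': occ=0, LF[2]=C('p')+0=16+0=16
L[3]='l': occ=1, LF[3]=C('l')+1=7+1=8
L[4]='l': occ=2, LF[4]=C('l')+2=7+2=9
L[5]='m': occ=0, LF[5]=C('m')+0=12+0=12
L[6]='n': occ=0, LF[6]=C('n')+0=14+0=14
L[7]='e': occ=0, LF[7]=C('e')+0=3+0=3
L[8]='l': occ=3, LF[8]=C('l')+3=7+3=10
L[9]='l': occ=4, LF[9]=C('l')+4=7+4=11
L[10]='a': occ=0, LF[10]=C('a')+0=1+0=1
L[11]='i': occ=0, LF[11]=C('i')+0=5+0=5
L[12]='$': occ=0, LF[12]=C('$')+0=0+0=0
L[13]='u': occ=0, LF[13]=C('u')+0=18+0=18
L[14]='n': occ=1, LF[14]=C('n')+1=14+1=15
L[15]='e': occ=1, LF[15]=C('e')+1=3+1=4
L[16]='m': occ=1, LF[16]=C('m')+1=12+1=13
L[17]='a': occ=1, LF[17]=C('a')+1=1+1=2
L[18]='i': occ=1, LF[18]=C('i')+1=5+1=6

Answer: 7 17 16 8 9 12 14 3 10 11 1 5 0 18 15 4 13 2 6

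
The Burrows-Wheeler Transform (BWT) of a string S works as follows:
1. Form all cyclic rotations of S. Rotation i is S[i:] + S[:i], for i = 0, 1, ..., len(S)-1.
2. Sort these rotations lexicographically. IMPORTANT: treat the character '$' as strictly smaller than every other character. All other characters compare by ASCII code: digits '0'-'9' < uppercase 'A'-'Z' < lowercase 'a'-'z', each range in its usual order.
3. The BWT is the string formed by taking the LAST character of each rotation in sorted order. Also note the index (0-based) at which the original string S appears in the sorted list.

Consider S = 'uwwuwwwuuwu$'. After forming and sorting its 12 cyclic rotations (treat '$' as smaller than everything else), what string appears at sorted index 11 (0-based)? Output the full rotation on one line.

All 12 rotations (rotation i = S[i:]+S[:i]):
  rot[0] = uwwuwwwuuwu$
  rot[1] = wwuwwwuuwu$u
  rot[2] = wuwwwuuwu$uw
  rot[3] = uwwwuuwu$uww
  rot[4] = wwwuuwu$uwwu
  rot[5] = wwuuwu$uwwuw
  rot[6] = wuuwu$uwwuww
  rot[7] = uuwu$uwwuwww
  rot[8] = uwu$uwwuwwwu
  rot[9] = wu$uwwuwwwuu
  rot[10] = u$uwwuwwwuuw
  rot[11] = $uwwuwwwuuwu
Sorted (with $ < everything):
  sorted[0] = $uwwuwwwuuwu
  sorted[1] = u$uwwuwwwuuw
  sorted[2] = uuwu$uwwuwww
  sorted[3] = uwu$uwwuwwwu
  sorted[4] = uwwuwwwuuwu$
  sorted[5] = uwwwuuwu$uww
  sorted[6] = wu$uwwuwwwuu
  sorted[7] = wuuwu$uwwuww
  sorted[8] = wuwwwuuwu$uw
  sorted[9] = wwuuwu$uwwuw
  sorted[10] = wwuwwwuuwu$u
  sorted[11] = wwwuuwu$uwwu
sorted[11] = wwwuuwu$uwwu

Answer: wwwuuwu$uwwu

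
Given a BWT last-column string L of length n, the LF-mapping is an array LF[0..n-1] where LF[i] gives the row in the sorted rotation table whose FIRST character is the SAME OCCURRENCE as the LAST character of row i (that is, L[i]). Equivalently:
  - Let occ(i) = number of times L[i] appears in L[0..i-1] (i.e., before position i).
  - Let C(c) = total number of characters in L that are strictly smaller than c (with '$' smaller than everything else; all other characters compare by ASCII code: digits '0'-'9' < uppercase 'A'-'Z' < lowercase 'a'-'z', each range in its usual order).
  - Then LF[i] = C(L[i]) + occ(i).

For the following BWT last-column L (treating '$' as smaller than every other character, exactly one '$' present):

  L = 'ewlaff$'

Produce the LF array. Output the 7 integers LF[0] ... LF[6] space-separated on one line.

Char counts: '$':1, 'a':1, 'e':1, 'f':2, 'l':1, 'w':1
C (first-col start): C('$')=0, C('a')=1, C('e')=2, C('f')=3, C('l')=5, C('w')=6
L[0]='e': occ=0, LF[0]=C('e')+0=2+0=2
L[1]='w': occ=0, LF[1]=C('w')+0=6+0=6
L[2]='l': occ=0, LF[2]=C('l')+0=5+0=5
L[3]='a': occ=0, LF[3]=C('a')+0=1+0=1
L[4]='f': occ=0, LF[4]=C('f')+0=3+0=3
L[5]='f': occ=1, LF[5]=C('f')+1=3+1=4
L[6]='$': occ=0, LF[6]=C('$')+0=0+0=0

Answer: 2 6 5 1 3 4 0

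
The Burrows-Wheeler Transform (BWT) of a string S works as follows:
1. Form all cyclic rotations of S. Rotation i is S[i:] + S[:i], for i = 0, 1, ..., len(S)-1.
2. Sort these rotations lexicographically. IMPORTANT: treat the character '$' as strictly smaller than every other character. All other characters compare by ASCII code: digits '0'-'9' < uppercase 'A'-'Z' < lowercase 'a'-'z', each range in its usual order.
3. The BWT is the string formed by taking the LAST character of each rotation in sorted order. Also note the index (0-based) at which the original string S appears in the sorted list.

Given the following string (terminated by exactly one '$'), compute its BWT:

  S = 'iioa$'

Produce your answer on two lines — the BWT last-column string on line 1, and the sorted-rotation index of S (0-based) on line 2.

Answer: ao$ii
2

Derivation:
All 5 rotations (rotation i = S[i:]+S[:i]):
  rot[0] = iioa$
  rot[1] = ioa$i
  rot[2] = oa$ii
  rot[3] = a$iio
  rot[4] = $iioa
Sorted (with $ < everything):
  sorted[0] = $iioa  (last char: 'a')
  sorted[1] = a$iio  (last char: 'o')
  sorted[2] = iioa$  (last char: '$')
  sorted[3] = ioa$i  (last char: 'i')
  sorted[4] = oa$ii  (last char: 'i')
Last column: ao$ii
Original string S is at sorted index 2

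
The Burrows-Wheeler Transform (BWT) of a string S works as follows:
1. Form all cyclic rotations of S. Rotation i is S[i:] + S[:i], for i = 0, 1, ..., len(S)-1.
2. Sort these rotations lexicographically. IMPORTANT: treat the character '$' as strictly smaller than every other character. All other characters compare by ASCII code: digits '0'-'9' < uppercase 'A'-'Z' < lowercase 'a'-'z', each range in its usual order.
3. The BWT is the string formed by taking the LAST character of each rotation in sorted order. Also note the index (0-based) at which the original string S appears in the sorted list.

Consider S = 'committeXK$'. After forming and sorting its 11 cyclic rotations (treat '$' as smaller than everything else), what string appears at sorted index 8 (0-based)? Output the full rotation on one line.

All 11 rotations (rotation i = S[i:]+S[:i]):
  rot[0] = committeXK$
  rot[1] = ommitteXK$c
  rot[2] = mmitteXK$co
  rot[3] = mitteXK$com
  rot[4] = itteXK$comm
  rot[5] = tteXK$commi
  rot[6] = teXK$commit
  rot[7] = eXK$committ
  rot[8] = XK$committe
  rot[9] = K$committeX
  rot[10] = $committeXK
Sorted (with $ < everything):
  sorted[0] = $committeXK
  sorted[1] = K$committeX
  sorted[2] = XK$committe
  sorted[3] = committeXK$
  sorted[4] = eXK$committ
  sorted[5] = itteXK$comm
  sorted[6] = mitteXK$com
  sorted[7] = mmitteXK$co
  sorted[8] = ommitteXK$c
  sorted[9] = teXK$commit
  sorted[10] = tteXK$commi
sorted[8] = ommitteXK$c

Answer: ommitteXK$c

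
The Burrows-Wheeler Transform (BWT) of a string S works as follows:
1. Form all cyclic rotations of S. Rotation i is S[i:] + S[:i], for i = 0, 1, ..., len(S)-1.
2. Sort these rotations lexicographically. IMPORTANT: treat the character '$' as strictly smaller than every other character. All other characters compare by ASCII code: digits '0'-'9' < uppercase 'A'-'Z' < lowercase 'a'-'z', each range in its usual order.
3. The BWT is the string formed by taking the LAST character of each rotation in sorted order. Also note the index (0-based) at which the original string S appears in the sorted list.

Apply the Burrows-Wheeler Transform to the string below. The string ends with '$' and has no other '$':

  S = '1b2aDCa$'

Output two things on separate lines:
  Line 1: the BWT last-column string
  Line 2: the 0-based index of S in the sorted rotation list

All 8 rotations (rotation i = S[i:]+S[:i]):
  rot[0] = 1b2aDCa$
  rot[1] = b2aDCa$1
  rot[2] = 2aDCa$1b
  rot[3] = aDCa$1b2
  rot[4] = DCa$1b2a
  rot[5] = Ca$1b2aD
  rot[6] = a$1b2aDC
  rot[7] = $1b2aDCa
Sorted (with $ < everything):
  sorted[0] = $1b2aDCa  (last char: 'a')
  sorted[1] = 1b2aDCa$  (last char: '$')
  sorted[2] = 2aDCa$1b  (last char: 'b')
  sorted[3] = Ca$1b2aD  (last char: 'D')
  sorted[4] = DCa$1b2a  (last char: 'a')
  sorted[5] = a$1b2aDC  (last char: 'C')
  sorted[6] = aDCa$1b2  (last char: '2')
  sorted[7] = b2aDCa$1  (last char: '1')
Last column: a$bDaC21
Original string S is at sorted index 1

Answer: a$bDaC21
1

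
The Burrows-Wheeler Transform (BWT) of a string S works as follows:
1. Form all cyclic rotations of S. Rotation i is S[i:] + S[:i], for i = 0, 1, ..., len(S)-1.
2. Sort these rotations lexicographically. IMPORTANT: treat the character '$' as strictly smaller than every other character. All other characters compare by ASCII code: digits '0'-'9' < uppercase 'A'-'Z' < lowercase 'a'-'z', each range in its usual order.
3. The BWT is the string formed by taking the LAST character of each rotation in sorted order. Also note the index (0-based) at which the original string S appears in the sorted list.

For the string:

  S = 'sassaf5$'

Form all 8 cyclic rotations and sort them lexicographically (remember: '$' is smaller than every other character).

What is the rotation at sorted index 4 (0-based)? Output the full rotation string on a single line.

Answer: f5$sassa

Derivation:
All 8 rotations (rotation i = S[i:]+S[:i]):
  rot[0] = sassaf5$
  rot[1] = assaf5$s
  rot[2] = ssaf5$sa
  rot[3] = saf5$sas
  rot[4] = af5$sass
  rot[5] = f5$sassa
  rot[6] = 5$sassaf
  rot[7] = $sassaf5
Sorted (with $ < everything):
  sorted[0] = $sassaf5
  sorted[1] = 5$sassaf
  sorted[2] = af5$sass
  sorted[3] = assaf5$s
  sorted[4] = f5$sassa
  sorted[5] = saf5$sas
  sorted[6] = sassaf5$
  sorted[7] = ssaf5$sa
sorted[4] = f5$sassa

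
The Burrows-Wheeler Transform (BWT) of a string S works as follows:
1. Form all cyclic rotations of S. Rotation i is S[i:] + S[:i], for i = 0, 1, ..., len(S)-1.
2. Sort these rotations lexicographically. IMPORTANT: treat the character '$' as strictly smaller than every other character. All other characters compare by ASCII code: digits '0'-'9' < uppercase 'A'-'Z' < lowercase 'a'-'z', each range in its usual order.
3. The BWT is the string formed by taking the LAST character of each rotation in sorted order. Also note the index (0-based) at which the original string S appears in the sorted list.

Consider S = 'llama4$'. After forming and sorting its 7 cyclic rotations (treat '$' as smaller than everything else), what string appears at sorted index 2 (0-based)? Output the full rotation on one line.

Answer: a4$llam

Derivation:
All 7 rotations (rotation i = S[i:]+S[:i]):
  rot[0] = llama4$
  rot[1] = lama4$l
  rot[2] = ama4$ll
  rot[3] = ma4$lla
  rot[4] = a4$llam
  rot[5] = 4$llama
  rot[6] = $llama4
Sorted (with $ < everything):
  sorted[0] = $llama4
  sorted[1] = 4$llama
  sorted[2] = a4$llam
  sorted[3] = ama4$ll
  sorted[4] = lama4$l
  sorted[5] = llama4$
  sorted[6] = ma4$lla
sorted[2] = a4$llam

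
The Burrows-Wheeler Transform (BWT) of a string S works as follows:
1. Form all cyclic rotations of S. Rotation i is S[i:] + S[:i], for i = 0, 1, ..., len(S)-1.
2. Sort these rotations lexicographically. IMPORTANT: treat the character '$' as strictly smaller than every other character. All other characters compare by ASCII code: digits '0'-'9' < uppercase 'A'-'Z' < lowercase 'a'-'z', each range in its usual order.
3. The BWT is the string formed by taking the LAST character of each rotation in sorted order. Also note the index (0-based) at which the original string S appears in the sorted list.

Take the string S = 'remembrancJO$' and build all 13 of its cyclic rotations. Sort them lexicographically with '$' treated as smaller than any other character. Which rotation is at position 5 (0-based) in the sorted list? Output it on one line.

Answer: cJO$remembran

Derivation:
All 13 rotations (rotation i = S[i:]+S[:i]):
  rot[0] = remembrancJO$
  rot[1] = emembrancJO$r
  rot[2] = membrancJO$re
  rot[3] = embrancJO$rem
  rot[4] = mbrancJO$reme
  rot[5] = brancJO$remem
  rot[6] = rancJO$rememb
  rot[7] = ancJO$remembr
  rot[8] = ncJO$remembra
  rot[9] = cJO$remembran
  rot[10] = JO$remembranc
  rot[11] = O$remembrancJ
  rot[12] = $remembrancJO
Sorted (with $ < everything):
  sorted[0] = $remembrancJO
  sorted[1] = JO$remembranc
  sorted[2] = O$remembrancJ
  sorted[3] = ancJO$remembr
  sorted[4] = brancJO$remem
  sorted[5] = cJO$remembran
  sorted[6] = embrancJO$rem
  sorted[7] = emembrancJO$r
  sorted[8] = mbrancJO$reme
  sorted[9] = membrancJO$re
  sorted[10] = ncJO$remembra
  sorted[11] = rancJO$rememb
  sorted[12] = remembrancJO$
sorted[5] = cJO$remembran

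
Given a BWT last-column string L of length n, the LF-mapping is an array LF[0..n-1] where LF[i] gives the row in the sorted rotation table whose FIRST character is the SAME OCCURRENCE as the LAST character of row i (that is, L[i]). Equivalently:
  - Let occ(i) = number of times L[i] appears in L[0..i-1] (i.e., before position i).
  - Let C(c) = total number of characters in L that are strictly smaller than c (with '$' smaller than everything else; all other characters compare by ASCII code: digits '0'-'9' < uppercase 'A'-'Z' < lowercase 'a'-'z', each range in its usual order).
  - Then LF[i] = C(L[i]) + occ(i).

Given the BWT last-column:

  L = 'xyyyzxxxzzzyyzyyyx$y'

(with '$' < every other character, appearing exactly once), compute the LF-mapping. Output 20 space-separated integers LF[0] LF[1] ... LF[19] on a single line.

Answer: 1 6 7 8 15 2 3 4 16 17 18 9 10 19 11 12 13 5 0 14

Derivation:
Char counts: '$':1, 'x':5, 'y':9, 'z':5
C (first-col start): C('$')=0, C('x')=1, C('y')=6, C('z')=15
L[0]='x': occ=0, LF[0]=C('x')+0=1+0=1
L[1]='y': occ=0, LF[1]=C('y')+0=6+0=6
L[2]='y': occ=1, LF[2]=C('y')+1=6+1=7
L[3]='y': occ=2, LF[3]=C('y')+2=6+2=8
L[4]='z': occ=0, LF[4]=C('z')+0=15+0=15
L[5]='x': occ=1, LF[5]=C('x')+1=1+1=2
L[6]='x': occ=2, LF[6]=C('x')+2=1+2=3
L[7]='x': occ=3, LF[7]=C('x')+3=1+3=4
L[8]='z': occ=1, LF[8]=C('z')+1=15+1=16
L[9]='z': occ=2, LF[9]=C('z')+2=15+2=17
L[10]='z': occ=3, LF[10]=C('z')+3=15+3=18
L[11]='y': occ=3, LF[11]=C('y')+3=6+3=9
L[12]='y': occ=4, LF[12]=C('y')+4=6+4=10
L[13]='z': occ=4, LF[13]=C('z')+4=15+4=19
L[14]='y': occ=5, LF[14]=C('y')+5=6+5=11
L[15]='y': occ=6, LF[15]=C('y')+6=6+6=12
L[16]='y': occ=7, LF[16]=C('y')+7=6+7=13
L[17]='x': occ=4, LF[17]=C('x')+4=1+4=5
L[18]='$': occ=0, LF[18]=C('$')+0=0+0=0
L[19]='y': occ=8, LF[19]=C('y')+8=6+8=14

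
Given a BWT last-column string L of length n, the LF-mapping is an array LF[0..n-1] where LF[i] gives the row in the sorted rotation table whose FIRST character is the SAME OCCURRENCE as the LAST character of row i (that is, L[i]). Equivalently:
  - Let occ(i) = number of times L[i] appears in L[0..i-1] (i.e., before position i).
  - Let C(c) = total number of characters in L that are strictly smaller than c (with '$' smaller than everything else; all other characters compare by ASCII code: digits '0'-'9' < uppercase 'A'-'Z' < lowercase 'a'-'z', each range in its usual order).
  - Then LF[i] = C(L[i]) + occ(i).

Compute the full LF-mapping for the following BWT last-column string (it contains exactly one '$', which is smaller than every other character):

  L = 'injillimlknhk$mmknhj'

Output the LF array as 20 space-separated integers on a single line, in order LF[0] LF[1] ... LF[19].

Char counts: '$':1, 'h':2, 'i':3, 'j':2, 'k':3, 'l':3, 'm':3, 'n':3
C (first-col start): C('$')=0, C('h')=1, C('i')=3, C('j')=6, C('k')=8, C('l')=11, C('m')=14, C('n')=17
L[0]='i': occ=0, LF[0]=C('i')+0=3+0=3
L[1]='n': occ=0, LF[1]=C('n')+0=17+0=17
L[2]='j': occ=0, LF[2]=C('j')+0=6+0=6
L[3]='i': occ=1, LF[3]=C('i')+1=3+1=4
L[4]='l': occ=0, LF[4]=C('l')+0=11+0=11
L[5]='l': occ=1, LF[5]=C('l')+1=11+1=12
L[6]='i': occ=2, LF[6]=C('i')+2=3+2=5
L[7]='m': occ=0, LF[7]=C('m')+0=14+0=14
L[8]='l': occ=2, LF[8]=C('l')+2=11+2=13
L[9]='k': occ=0, LF[9]=C('k')+0=8+0=8
L[10]='n': occ=1, LF[10]=C('n')+1=17+1=18
L[11]='h': occ=0, LF[11]=C('h')+0=1+0=1
L[12]='k': occ=1, LF[12]=C('k')+1=8+1=9
L[13]='$': occ=0, LF[13]=C('$')+0=0+0=0
L[14]='m': occ=1, LF[14]=C('m')+1=14+1=15
L[15]='m': occ=2, LF[15]=C('m')+2=14+2=16
L[16]='k': occ=2, LF[16]=C('k')+2=8+2=10
L[17]='n': occ=2, LF[17]=C('n')+2=17+2=19
L[18]='h': occ=1, LF[18]=C('h')+1=1+1=2
L[19]='j': occ=1, LF[19]=C('j')+1=6+1=7

Answer: 3 17 6 4 11 12 5 14 13 8 18 1 9 0 15 16 10 19 2 7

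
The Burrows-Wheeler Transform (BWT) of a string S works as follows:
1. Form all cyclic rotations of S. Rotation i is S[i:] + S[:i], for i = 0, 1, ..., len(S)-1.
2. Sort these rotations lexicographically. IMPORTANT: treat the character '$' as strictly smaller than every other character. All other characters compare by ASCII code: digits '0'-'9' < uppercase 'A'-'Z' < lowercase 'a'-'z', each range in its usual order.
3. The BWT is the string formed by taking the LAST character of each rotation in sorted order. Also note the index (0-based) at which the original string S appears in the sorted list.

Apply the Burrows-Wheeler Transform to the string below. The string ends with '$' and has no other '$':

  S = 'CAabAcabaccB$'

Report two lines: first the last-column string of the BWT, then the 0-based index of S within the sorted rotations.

Answer: BCbc$AcbaacAa
4

Derivation:
All 13 rotations (rotation i = S[i:]+S[:i]):
  rot[0] = CAabAcabaccB$
  rot[1] = AabAcabaccB$C
  rot[2] = abAcabaccB$CA
  rot[3] = bAcabaccB$CAa
  rot[4] = AcabaccB$CAab
  rot[5] = cabaccB$CAabA
  rot[6] = abaccB$CAabAc
  rot[7] = baccB$CAabAca
  rot[8] = accB$CAabAcab
  rot[9] = ccB$CAabAcaba
  rot[10] = cB$CAabAcabac
  rot[11] = B$CAabAcabacc
  rot[12] = $CAabAcabaccB
Sorted (with $ < everything):
  sorted[0] = $CAabAcabaccB  (last char: 'B')
  sorted[1] = AabAcabaccB$C  (last char: 'C')
  sorted[2] = AcabaccB$CAab  (last char: 'b')
  sorted[3] = B$CAabAcabacc  (last char: 'c')
  sorted[4] = CAabAcabaccB$  (last char: '$')
  sorted[5] = abAcabaccB$CA  (last char: 'A')
  sorted[6] = abaccB$CAabAc  (last char: 'c')
  sorted[7] = accB$CAabAcab  (last char: 'b')
  sorted[8] = bAcabaccB$CAa  (last char: 'a')
  sorted[9] = baccB$CAabAca  (last char: 'a')
  sorted[10] = cB$CAabAcabac  (last char: 'c')
  sorted[11] = cabaccB$CAabA  (last char: 'A')
  sorted[12] = ccB$CAabAcaba  (last char: 'a')
Last column: BCbc$AcbaacAa
Original string S is at sorted index 4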